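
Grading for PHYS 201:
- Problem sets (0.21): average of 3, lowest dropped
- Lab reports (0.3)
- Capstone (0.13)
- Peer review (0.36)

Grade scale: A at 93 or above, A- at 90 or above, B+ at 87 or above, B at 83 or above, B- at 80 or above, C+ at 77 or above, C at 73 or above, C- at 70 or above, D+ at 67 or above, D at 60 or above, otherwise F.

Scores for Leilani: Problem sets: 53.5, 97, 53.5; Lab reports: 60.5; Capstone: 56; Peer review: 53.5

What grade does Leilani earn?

Problem sets: drop 53.5 → average of remaining 2 = 150.5/2 = 75.25
Weighted total:
  Problem sets 75.25 × 0.21 = 15.8025
  Lab reports 60.5 × 0.3 = 18.15
  Capstone 56 × 0.13 = 7.28
  Peer review 53.5 × 0.36 = 19.26
Sum = 60.4925
60.4925 is ≥ 60 and < 67 → D

D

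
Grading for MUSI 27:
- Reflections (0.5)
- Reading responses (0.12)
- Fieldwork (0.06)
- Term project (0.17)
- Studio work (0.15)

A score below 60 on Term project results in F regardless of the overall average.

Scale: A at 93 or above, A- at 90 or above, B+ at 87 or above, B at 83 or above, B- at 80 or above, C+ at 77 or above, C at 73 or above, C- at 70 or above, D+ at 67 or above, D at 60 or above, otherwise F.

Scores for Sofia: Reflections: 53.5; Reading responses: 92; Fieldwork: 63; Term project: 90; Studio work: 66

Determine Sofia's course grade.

D

Term project score 90 ≥ 60: minimum met.
Weighted total:
  Reflections 53.5 × 0.5 = 26.75
  Reading responses 92 × 0.12 = 11.04
  Fieldwork 63 × 0.06 = 3.78
  Term project 90 × 0.17 = 15.3
  Studio work 66 × 0.15 = 9.9
Sum = 66.77
66.77 is ≥ 60 and < 67 → D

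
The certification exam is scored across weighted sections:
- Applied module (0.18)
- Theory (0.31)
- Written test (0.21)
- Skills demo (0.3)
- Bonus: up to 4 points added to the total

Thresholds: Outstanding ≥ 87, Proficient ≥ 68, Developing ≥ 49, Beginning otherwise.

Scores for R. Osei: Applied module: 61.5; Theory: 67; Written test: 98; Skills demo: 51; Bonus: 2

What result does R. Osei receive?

Weighted total:
  Applied module 61.5 × 0.18 = 11.07
  Theory 67 × 0.31 = 20.77
  Written test 98 × 0.21 = 20.58
  Skills demo 51 × 0.3 = 15.3
Sum = 67.72
Bonus: 67.72 + 2 = 69.72
69.72 is ≥ 68 and < 87 → Proficient

Proficient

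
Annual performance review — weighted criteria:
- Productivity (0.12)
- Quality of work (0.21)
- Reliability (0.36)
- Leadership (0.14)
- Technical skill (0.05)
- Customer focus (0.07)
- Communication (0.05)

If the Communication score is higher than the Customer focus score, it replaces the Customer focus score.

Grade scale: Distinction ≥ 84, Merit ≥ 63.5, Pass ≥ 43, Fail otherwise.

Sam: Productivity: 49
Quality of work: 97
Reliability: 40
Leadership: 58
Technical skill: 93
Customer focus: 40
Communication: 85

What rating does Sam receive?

Merit

Communication (85) > Customer focus (40), so Customer focus counts as 85.
Weighted total:
  Productivity 49 × 0.12 = 5.88
  Quality of work 97 × 0.21 = 20.37
  Reliability 40 × 0.36 = 14.4
  Leadership 58 × 0.14 = 8.12
  Technical skill 93 × 0.05 = 4.65
  Customer focus 85 × 0.07 = 5.95
  Communication 85 × 0.05 = 4.25
Sum = 63.62
63.62 is ≥ 63.5 and < 84 → Merit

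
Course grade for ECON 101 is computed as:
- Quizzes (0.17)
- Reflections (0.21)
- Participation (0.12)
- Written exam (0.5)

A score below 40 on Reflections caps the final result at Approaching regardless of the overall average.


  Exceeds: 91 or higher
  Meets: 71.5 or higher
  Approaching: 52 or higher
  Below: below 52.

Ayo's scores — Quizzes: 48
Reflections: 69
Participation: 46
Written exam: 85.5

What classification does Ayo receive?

Approaching

Reflections score 69 ≥ 40: minimum met.
Weighted total:
  Quizzes 48 × 0.17 = 8.16
  Reflections 69 × 0.21 = 14.49
  Participation 46 × 0.12 = 5.52
  Written exam 85.5 × 0.5 = 42.75
Sum = 70.92
70.92 is ≥ 52 and < 71.5 → Approaching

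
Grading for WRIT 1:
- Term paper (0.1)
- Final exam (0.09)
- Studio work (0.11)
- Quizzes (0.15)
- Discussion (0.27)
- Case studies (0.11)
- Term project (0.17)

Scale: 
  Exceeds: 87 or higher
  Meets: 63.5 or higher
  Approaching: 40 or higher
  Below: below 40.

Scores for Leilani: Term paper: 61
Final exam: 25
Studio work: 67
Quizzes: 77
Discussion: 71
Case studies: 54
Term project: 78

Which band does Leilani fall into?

Meets

Weighted total:
  Term paper 61 × 0.1 = 6.1
  Final exam 25 × 0.09 = 2.25
  Studio work 67 × 0.11 = 7.37
  Quizzes 77 × 0.15 = 11.55
  Discussion 71 × 0.27 = 19.17
  Case studies 54 × 0.11 = 5.94
  Term project 78 × 0.17 = 13.26
Sum = 65.64
65.64 is ≥ 63.5 and < 87 → Meets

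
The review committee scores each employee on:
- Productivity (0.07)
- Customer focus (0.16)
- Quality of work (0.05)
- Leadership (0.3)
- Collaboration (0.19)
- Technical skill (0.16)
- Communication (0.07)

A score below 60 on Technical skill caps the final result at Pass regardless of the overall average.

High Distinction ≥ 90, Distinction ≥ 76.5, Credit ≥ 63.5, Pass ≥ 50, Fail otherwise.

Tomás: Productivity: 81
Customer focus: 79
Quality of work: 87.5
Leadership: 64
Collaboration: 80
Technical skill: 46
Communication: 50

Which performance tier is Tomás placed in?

Technical skill score 46 < 60: minimum not met.
Weighted total:
  Productivity 81 × 0.07 = 5.67
  Customer focus 79 × 0.16 = 12.64
  Quality of work 87.5 × 0.05 = 4.375
  Leadership 64 × 0.3 = 19.2
  Collaboration 80 × 0.19 = 15.2
  Technical skill 46 × 0.16 = 7.36
  Communication 50 × 0.07 = 3.5
Sum = 67.945
67.945 would be Credit; cap at Pass applies → Pass.

Pass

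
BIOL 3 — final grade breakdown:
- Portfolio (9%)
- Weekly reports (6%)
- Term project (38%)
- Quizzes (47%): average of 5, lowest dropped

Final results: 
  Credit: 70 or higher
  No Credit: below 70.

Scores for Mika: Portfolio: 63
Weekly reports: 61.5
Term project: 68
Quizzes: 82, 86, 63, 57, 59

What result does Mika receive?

Quizzes: drop 57 → average of remaining 4 = 290/4 = 72.5
Weighted total:
  Portfolio 63 × 0.09 = 5.67
  Weekly reports 61.5 × 0.06 = 3.69
  Term project 68 × 0.38 = 25.84
  Quizzes 72.5 × 0.47 = 34.075
Sum = 69.275
69.275 < 70 → No Credit

No Credit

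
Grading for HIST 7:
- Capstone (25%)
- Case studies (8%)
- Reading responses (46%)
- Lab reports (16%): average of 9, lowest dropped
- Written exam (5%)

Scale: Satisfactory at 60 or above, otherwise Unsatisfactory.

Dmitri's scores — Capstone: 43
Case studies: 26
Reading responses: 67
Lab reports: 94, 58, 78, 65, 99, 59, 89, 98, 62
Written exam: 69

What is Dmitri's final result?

Lab reports: drop 58 → average of remaining 8 = 644/8 = 80.5
Weighted total:
  Capstone 43 × 0.25 = 10.75
  Case studies 26 × 0.08 = 2.08
  Reading responses 67 × 0.46 = 30.82
  Lab reports 80.5 × 0.16 = 12.88
  Written exam 69 × 0.05 = 3.45
Sum = 59.98
59.98 < 60 → Unsatisfactory

Unsatisfactory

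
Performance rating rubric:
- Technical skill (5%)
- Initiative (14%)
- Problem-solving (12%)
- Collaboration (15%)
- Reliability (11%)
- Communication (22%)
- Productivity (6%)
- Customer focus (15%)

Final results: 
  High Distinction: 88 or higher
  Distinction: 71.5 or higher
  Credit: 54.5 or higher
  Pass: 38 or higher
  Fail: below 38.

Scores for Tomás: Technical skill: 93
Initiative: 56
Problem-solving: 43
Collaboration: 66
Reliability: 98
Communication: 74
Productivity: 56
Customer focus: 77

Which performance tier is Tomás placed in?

Weighted total:
  Technical skill 93 × 0.05 = 4.65
  Initiative 56 × 0.14 = 7.84
  Problem-solving 43 × 0.12 = 5.16
  Collaboration 66 × 0.15 = 9.9
  Reliability 98 × 0.11 = 10.78
  Communication 74 × 0.22 = 16.28
  Productivity 56 × 0.06 = 3.36
  Customer focus 77 × 0.15 = 11.55
Sum = 69.52
69.52 is ≥ 54.5 and < 71.5 → Credit

Credit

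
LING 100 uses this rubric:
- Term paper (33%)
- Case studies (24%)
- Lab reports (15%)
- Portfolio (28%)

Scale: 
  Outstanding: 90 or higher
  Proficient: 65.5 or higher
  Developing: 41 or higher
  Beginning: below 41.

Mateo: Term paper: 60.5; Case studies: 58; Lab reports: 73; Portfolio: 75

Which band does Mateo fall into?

Weighted total:
  Term paper 60.5 × 0.33 = 19.965
  Case studies 58 × 0.24 = 13.92
  Lab reports 73 × 0.15 = 10.95
  Portfolio 75 × 0.28 = 21
Sum = 65.835
65.835 is ≥ 65.5 and < 90 → Proficient

Proficient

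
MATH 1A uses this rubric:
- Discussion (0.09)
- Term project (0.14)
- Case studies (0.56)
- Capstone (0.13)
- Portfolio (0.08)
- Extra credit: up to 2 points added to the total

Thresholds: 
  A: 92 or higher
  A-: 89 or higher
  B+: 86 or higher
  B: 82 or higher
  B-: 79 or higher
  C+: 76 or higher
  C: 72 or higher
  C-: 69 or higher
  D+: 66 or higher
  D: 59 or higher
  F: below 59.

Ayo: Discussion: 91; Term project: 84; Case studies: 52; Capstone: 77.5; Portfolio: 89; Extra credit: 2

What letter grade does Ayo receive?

Weighted total:
  Discussion 91 × 0.09 = 8.19
  Term project 84 × 0.14 = 11.76
  Case studies 52 × 0.56 = 29.12
  Capstone 77.5 × 0.13 = 10.075
  Portfolio 89 × 0.08 = 7.12
Sum = 66.265
Extra credit: 66.265 + 2 = 68.265
68.265 is ≥ 66 and < 69 → D+

D+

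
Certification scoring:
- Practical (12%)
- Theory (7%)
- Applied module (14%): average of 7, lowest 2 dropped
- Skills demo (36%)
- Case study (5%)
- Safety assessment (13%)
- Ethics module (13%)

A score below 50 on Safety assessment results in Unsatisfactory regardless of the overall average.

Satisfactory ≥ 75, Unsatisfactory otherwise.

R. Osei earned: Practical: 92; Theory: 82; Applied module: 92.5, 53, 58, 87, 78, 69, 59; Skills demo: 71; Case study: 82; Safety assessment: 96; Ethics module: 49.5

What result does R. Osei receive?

Applied module: drop 53, 58 → average of remaining 5 = 385.5/5 = 77.1
Safety assessment score 96 ≥ 50: minimum met.
Weighted total:
  Practical 92 × 0.12 = 11.04
  Theory 82 × 0.07 = 5.74
  Applied module 77.1 × 0.14 = 10.794
  Skills demo 71 × 0.36 = 25.56
  Case study 82 × 0.05 = 4.1
  Safety assessment 96 × 0.13 = 12.48
  Ethics module 49.5 × 0.13 = 6.435
Sum = 76.149
76.149 ≥ 75 → Satisfactory

Satisfactory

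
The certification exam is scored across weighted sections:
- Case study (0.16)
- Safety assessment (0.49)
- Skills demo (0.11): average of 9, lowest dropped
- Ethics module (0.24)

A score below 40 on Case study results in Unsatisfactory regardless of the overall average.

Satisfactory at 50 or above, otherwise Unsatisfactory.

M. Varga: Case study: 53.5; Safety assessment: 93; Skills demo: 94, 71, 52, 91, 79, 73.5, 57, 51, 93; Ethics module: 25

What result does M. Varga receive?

Satisfactory

Skills demo: drop 51 → average of remaining 8 = 610.5/8 = 76.3125
Case study score 53.5 ≥ 40: minimum met.
Weighted total:
  Case study 53.5 × 0.16 = 8.56
  Safety assessment 93 × 0.49 = 45.57
  Skills demo 76.3125 × 0.11 = 8.394375
  Ethics module 25 × 0.24 = 6
Sum = 68.524375
68.524375 ≥ 50 → Satisfactory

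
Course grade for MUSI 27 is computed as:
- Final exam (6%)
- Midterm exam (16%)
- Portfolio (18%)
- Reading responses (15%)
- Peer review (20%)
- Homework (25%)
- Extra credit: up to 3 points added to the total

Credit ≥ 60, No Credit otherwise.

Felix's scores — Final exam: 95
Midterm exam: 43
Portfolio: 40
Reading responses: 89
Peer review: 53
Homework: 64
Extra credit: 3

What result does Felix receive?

Credit

Weighted total:
  Final exam 95 × 0.06 = 5.7
  Midterm exam 43 × 0.16 = 6.88
  Portfolio 40 × 0.18 = 7.2
  Reading responses 89 × 0.15 = 13.35
  Peer review 53 × 0.2 = 10.6
  Homework 64 × 0.25 = 16
Sum = 59.73
Extra credit: 59.73 + 3 = 62.73
62.73 ≥ 60 → Credit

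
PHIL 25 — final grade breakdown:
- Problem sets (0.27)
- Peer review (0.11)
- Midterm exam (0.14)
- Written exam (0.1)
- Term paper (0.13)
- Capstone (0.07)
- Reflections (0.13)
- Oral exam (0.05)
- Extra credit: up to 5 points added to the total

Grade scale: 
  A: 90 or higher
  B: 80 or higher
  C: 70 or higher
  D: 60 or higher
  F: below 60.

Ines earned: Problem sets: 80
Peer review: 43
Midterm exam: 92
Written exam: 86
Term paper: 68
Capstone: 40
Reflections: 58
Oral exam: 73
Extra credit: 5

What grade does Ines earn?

Weighted total:
  Problem sets 80 × 0.27 = 21.6
  Peer review 43 × 0.11 = 4.73
  Midterm exam 92 × 0.14 = 12.88
  Written exam 86 × 0.1 = 8.6
  Term paper 68 × 0.13 = 8.84
  Capstone 40 × 0.07 = 2.8
  Reflections 58 × 0.13 = 7.54
  Oral exam 73 × 0.05 = 3.65
Sum = 70.64
Extra credit: 70.64 + 5 = 75.64
75.64 is ≥ 70 and < 80 → C

C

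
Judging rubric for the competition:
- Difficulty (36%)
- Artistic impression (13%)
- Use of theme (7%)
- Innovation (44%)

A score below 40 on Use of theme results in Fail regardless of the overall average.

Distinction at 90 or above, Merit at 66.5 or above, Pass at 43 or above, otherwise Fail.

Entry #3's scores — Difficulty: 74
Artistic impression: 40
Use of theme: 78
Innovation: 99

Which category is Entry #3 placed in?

Use of theme score 78 ≥ 40: minimum met.
Weighted total:
  Difficulty 74 × 0.36 = 26.64
  Artistic impression 40 × 0.13 = 5.2
  Use of theme 78 × 0.07 = 5.46
  Innovation 99 × 0.44 = 43.56
Sum = 80.86
80.86 is ≥ 66.5 and < 90 → Merit

Merit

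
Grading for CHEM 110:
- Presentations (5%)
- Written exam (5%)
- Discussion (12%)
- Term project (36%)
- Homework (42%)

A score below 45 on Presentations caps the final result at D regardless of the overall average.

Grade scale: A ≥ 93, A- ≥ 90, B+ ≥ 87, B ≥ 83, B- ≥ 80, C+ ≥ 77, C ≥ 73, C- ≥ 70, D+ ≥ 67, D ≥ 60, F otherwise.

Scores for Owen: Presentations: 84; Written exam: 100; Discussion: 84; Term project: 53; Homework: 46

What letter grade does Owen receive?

F

Presentations score 84 ≥ 45: minimum met.
Weighted total:
  Presentations 84 × 0.05 = 4.2
  Written exam 100 × 0.05 = 5
  Discussion 84 × 0.12 = 10.08
  Term project 53 × 0.36 = 19.08
  Homework 46 × 0.42 = 19.32
Sum = 57.68
57.68 < 60 → F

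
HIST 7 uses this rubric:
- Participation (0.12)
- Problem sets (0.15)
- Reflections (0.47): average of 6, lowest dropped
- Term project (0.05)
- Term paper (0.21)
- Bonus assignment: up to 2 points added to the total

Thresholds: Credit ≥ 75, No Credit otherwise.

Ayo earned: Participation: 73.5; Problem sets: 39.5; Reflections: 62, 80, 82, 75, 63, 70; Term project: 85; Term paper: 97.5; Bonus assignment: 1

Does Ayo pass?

Reflections: drop 62 → average of remaining 5 = 370/5 = 74
Weighted total:
  Participation 73.5 × 0.12 = 8.82
  Problem sets 39.5 × 0.15 = 5.925
  Reflections 74 × 0.47 = 34.78
  Term project 85 × 0.05 = 4.25
  Term paper 97.5 × 0.21 = 20.475
Sum = 74.25
Bonus assignment: 74.25 + 1 = 75.25
75.25 ≥ 75 → Credit

Credit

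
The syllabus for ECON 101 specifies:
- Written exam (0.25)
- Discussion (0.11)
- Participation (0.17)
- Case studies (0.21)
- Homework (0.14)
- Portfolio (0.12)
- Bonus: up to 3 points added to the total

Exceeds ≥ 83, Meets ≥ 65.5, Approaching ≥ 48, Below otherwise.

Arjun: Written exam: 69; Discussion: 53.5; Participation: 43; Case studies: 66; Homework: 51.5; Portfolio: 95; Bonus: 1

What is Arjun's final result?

Weighted total:
  Written exam 69 × 0.25 = 17.25
  Discussion 53.5 × 0.11 = 5.885
  Participation 43 × 0.17 = 7.31
  Case studies 66 × 0.21 = 13.86
  Homework 51.5 × 0.14 = 7.21
  Portfolio 95 × 0.12 = 11.4
Sum = 62.915
Bonus: 62.915 + 1 = 63.915
63.915 is ≥ 48 and < 65.5 → Approaching

Approaching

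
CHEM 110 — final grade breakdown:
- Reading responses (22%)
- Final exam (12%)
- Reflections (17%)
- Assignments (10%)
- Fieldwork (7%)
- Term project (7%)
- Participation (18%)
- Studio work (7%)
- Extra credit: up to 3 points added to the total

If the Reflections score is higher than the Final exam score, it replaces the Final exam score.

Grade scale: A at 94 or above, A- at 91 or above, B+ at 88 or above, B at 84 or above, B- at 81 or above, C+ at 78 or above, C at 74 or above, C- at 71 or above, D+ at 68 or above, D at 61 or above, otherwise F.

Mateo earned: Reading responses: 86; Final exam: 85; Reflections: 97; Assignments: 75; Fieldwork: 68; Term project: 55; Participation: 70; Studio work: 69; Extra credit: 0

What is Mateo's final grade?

C+

Reflections (97) > Final exam (85), so Final exam counts as 97.
Weighted total:
  Reading responses 86 × 0.22 = 18.92
  Final exam 97 × 0.12 = 11.64
  Reflections 97 × 0.17 = 16.49
  Assignments 75 × 0.1 = 7.5
  Fieldwork 68 × 0.07 = 4.76
  Term project 55 × 0.07 = 3.85
  Participation 70 × 0.18 = 12.6
  Studio work 69 × 0.07 = 4.83
Sum = 80.59
Extra credit: 80.59 + 0 = 80.59
80.59 is ≥ 78 and < 81 → C+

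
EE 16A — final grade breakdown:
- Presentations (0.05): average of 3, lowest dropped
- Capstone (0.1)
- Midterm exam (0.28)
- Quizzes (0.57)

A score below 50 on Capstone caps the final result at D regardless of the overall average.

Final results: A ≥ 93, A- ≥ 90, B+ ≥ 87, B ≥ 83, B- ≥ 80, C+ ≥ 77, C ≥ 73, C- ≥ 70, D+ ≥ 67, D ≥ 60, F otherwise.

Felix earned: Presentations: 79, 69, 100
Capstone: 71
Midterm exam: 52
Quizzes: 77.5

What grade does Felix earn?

C-

Presentations: drop 69 → average of remaining 2 = 179/2 = 89.5
Capstone score 71 ≥ 50: minimum met.
Weighted total:
  Presentations 89.5 × 0.05 = 4.475
  Capstone 71 × 0.1 = 7.1
  Midterm exam 52 × 0.28 = 14.56
  Quizzes 77.5 × 0.57 = 44.175
Sum = 70.31
70.31 is ≥ 70 and < 73 → C-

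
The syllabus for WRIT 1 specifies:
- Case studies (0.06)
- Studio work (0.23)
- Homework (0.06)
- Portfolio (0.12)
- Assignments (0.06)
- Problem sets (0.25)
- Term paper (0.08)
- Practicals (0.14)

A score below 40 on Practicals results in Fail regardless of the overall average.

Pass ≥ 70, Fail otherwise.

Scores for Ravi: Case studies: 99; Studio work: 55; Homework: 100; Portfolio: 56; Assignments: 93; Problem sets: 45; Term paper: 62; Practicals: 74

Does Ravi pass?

Practicals score 74 ≥ 40: minimum met.
Weighted total:
  Case studies 99 × 0.06 = 5.94
  Studio work 55 × 0.23 = 12.65
  Homework 100 × 0.06 = 6
  Portfolio 56 × 0.12 = 6.72
  Assignments 93 × 0.06 = 5.58
  Problem sets 45 × 0.25 = 11.25
  Term paper 62 × 0.08 = 4.96
  Practicals 74 × 0.14 = 10.36
Sum = 63.46
63.46 < 70 → Fail

Fail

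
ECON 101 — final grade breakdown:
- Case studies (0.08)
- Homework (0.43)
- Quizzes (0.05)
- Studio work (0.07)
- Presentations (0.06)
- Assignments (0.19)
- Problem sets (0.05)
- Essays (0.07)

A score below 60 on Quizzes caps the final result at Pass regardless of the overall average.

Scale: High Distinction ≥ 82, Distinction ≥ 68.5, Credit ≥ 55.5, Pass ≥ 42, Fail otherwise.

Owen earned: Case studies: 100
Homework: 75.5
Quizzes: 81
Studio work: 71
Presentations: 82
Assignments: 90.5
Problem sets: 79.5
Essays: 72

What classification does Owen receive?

Quizzes score 81 ≥ 60: minimum met.
Weighted total:
  Case studies 100 × 0.08 = 8
  Homework 75.5 × 0.43 = 32.465
  Quizzes 81 × 0.05 = 4.05
  Studio work 71 × 0.07 = 4.97
  Presentations 82 × 0.06 = 4.92
  Assignments 90.5 × 0.19 = 17.195
  Problem sets 79.5 × 0.05 = 3.975
  Essays 72 × 0.07 = 5.04
Sum = 80.615
80.615 is ≥ 68.5 and < 82 → Distinction

Distinction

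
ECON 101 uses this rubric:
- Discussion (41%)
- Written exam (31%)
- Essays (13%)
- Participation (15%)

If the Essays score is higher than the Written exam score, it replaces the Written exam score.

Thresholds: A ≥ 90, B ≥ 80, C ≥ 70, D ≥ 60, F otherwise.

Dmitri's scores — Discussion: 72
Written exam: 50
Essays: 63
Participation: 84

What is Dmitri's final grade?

D

Essays (63) > Written exam (50), so Written exam counts as 63.
Weighted total:
  Discussion 72 × 0.41 = 29.52
  Written exam 63 × 0.31 = 19.53
  Essays 63 × 0.13 = 8.19
  Participation 84 × 0.15 = 12.6
Sum = 69.84
69.84 is ≥ 60 and < 70 → D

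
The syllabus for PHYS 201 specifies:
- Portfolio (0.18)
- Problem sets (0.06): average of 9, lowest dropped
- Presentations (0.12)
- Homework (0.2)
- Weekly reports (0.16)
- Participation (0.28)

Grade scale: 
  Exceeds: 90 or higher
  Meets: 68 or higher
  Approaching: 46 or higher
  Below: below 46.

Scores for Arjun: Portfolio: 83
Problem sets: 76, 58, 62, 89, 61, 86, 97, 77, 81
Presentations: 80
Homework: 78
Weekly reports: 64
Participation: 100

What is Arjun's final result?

Meets

Problem sets: drop 58 → average of remaining 8 = 629/8 = 78.625
Weighted total:
  Portfolio 83 × 0.18 = 14.94
  Problem sets 78.625 × 0.06 = 4.7175
  Presentations 80 × 0.12 = 9.6
  Homework 78 × 0.2 = 15.6
  Weekly reports 64 × 0.16 = 10.24
  Participation 100 × 0.28 = 28
Sum = 83.0975
83.0975 is ≥ 68 and < 90 → Meets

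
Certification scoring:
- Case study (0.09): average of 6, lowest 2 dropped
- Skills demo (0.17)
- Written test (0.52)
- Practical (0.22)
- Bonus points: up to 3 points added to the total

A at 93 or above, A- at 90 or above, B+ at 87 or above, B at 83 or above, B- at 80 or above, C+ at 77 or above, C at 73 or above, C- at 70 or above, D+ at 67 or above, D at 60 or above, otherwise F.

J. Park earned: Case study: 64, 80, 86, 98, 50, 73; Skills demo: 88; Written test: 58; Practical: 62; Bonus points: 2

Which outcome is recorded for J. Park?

Case study: drop 50, 64 → average of remaining 4 = 337/4 = 84.25
Weighted total:
  Case study 84.25 × 0.09 = 7.5825
  Skills demo 88 × 0.17 = 14.96
  Written test 58 × 0.52 = 30.16
  Practical 62 × 0.22 = 13.64
Sum = 66.3425
Bonus points: 66.3425 + 2 = 68.3425
68.3425 is ≥ 67 and < 70 → D+

D+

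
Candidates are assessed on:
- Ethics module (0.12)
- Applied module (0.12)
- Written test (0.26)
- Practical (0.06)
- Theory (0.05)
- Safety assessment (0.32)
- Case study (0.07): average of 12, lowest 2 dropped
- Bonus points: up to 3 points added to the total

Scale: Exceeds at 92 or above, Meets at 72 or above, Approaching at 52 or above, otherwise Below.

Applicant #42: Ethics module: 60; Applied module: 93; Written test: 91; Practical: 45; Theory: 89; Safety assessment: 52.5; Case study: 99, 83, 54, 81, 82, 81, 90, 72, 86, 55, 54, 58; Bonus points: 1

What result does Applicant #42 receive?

Case study: drop 54, 54 → average of remaining 10 = 787/10 = 78.7
Weighted total:
  Ethics module 60 × 0.12 = 7.2
  Applied module 93 × 0.12 = 11.16
  Written test 91 × 0.26 = 23.66
  Practical 45 × 0.06 = 2.7
  Theory 89 × 0.05 = 4.45
  Safety assessment 52.5 × 0.32 = 16.8
  Case study 78.7 × 0.07 = 5.509
Sum = 71.479
Bonus points: 71.479 + 1 = 72.479
72.479 is ≥ 72 and < 92 → Meets

Meets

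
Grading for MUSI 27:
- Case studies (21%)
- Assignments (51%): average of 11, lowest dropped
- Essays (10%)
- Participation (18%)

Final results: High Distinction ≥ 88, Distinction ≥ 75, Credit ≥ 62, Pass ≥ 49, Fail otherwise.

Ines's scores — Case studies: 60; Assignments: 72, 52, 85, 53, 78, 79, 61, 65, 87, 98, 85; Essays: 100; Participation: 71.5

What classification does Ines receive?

Assignments: drop 52 → average of remaining 10 = 763/10 = 76.3
Weighted total:
  Case studies 60 × 0.21 = 12.6
  Assignments 76.3 × 0.51 = 38.913
  Essays 100 × 0.1 = 10
  Participation 71.5 × 0.18 = 12.87
Sum = 74.383
74.383 is ≥ 62 and < 75 → Credit

Credit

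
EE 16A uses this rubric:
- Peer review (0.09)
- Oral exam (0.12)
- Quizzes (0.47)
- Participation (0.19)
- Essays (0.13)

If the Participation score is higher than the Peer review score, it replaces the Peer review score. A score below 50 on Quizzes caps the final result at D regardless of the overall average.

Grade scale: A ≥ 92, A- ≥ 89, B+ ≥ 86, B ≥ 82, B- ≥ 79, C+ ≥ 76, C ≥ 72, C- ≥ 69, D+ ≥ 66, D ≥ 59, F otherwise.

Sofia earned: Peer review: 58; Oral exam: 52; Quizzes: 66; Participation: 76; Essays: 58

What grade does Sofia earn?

D+

Participation (76) > Peer review (58), so Peer review counts as 76.
Quizzes score 66 ≥ 50: minimum met.
Weighted total:
  Peer review 76 × 0.09 = 6.84
  Oral exam 52 × 0.12 = 6.24
  Quizzes 66 × 0.47 = 31.02
  Participation 76 × 0.19 = 14.44
  Essays 58 × 0.13 = 7.54
Sum = 66.08
66.08 is ≥ 66 and < 69 → D+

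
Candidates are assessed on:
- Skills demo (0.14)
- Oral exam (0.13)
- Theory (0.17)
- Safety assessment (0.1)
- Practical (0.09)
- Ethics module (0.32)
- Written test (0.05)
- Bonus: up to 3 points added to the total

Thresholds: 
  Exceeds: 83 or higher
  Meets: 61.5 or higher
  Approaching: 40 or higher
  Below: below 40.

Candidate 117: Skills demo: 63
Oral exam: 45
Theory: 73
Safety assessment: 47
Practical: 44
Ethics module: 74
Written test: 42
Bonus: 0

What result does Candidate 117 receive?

Weighted total:
  Skills demo 63 × 0.14 = 8.82
  Oral exam 45 × 0.13 = 5.85
  Theory 73 × 0.17 = 12.41
  Safety assessment 47 × 0.1 = 4.7
  Practical 44 × 0.09 = 3.96
  Ethics module 74 × 0.32 = 23.68
  Written test 42 × 0.05 = 2.1
Sum = 61.52
Bonus: 61.52 + 0 = 61.52
61.52 is ≥ 61.5 and < 83 → Meets

Meets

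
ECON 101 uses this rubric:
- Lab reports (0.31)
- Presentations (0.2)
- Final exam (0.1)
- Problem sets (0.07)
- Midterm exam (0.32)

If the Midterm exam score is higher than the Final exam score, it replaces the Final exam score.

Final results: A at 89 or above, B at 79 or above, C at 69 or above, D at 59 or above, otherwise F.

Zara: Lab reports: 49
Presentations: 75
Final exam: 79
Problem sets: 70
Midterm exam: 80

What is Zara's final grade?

Midterm exam (80) > Final exam (79), so Final exam counts as 80.
Weighted total:
  Lab reports 49 × 0.31 = 15.19
  Presentations 75 × 0.2 = 15
  Final exam 80 × 0.1 = 8
  Problem sets 70 × 0.07 = 4.9
  Midterm exam 80 × 0.32 = 25.6
Sum = 68.69
68.69 is ≥ 59 and < 69 → D

D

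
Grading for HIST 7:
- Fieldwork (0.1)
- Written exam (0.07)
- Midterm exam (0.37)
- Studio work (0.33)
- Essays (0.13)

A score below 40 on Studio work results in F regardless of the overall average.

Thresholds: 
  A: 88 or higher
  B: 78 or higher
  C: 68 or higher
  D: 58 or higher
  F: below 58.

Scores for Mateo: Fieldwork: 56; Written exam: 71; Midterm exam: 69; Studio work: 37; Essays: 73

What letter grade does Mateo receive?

Studio work score 37 < 40: minimum not met.
Weighted total:
  Fieldwork 56 × 0.1 = 5.6
  Written exam 71 × 0.07 = 4.97
  Midterm exam 69 × 0.37 = 25.53
  Studio work 37 × 0.33 = 12.21
  Essays 73 × 0.13 = 9.49
Sum = 57.8
Because the Studio work minimum was not met, the result is F.

F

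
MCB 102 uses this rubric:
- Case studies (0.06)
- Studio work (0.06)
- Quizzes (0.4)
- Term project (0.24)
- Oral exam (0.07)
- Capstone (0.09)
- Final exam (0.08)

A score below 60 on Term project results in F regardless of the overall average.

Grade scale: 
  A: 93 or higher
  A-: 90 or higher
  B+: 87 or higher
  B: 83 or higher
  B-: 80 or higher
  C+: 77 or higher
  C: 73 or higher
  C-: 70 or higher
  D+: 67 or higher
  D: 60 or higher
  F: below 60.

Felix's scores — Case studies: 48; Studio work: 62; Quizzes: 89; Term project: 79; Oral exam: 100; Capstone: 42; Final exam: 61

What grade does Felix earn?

Term project score 79 ≥ 60: minimum met.
Weighted total:
  Case studies 48 × 0.06 = 2.88
  Studio work 62 × 0.06 = 3.72
  Quizzes 89 × 0.4 = 35.6
  Term project 79 × 0.24 = 18.96
  Oral exam 100 × 0.07 = 7
  Capstone 42 × 0.09 = 3.78
  Final exam 61 × 0.08 = 4.88
Sum = 76.82
76.82 is ≥ 73 and < 77 → C

C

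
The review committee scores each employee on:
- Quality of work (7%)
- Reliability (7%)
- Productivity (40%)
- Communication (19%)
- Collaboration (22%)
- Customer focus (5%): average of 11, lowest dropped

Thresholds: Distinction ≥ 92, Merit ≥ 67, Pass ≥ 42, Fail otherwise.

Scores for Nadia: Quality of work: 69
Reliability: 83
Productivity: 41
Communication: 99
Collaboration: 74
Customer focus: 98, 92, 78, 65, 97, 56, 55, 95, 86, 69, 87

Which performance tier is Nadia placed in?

Customer focus: drop 55 → average of remaining 10 = 823/10 = 82.3
Weighted total:
  Quality of work 69 × 0.07 = 4.83
  Reliability 83 × 0.07 = 5.81
  Productivity 41 × 0.4 = 16.4
  Communication 99 × 0.19 = 18.81
  Collaboration 74 × 0.22 = 16.28
  Customer focus 82.3 × 0.05 = 4.115
Sum = 66.245
66.245 is ≥ 42 and < 67 → Pass

Pass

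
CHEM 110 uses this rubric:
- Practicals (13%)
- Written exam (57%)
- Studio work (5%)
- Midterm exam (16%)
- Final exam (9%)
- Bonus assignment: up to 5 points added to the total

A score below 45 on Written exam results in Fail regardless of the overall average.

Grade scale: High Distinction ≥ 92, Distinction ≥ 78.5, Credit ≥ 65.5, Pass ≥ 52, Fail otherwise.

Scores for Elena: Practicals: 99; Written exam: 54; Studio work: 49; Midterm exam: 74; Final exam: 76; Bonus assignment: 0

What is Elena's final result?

Pass

Written exam score 54 ≥ 45: minimum met.
Weighted total:
  Practicals 99 × 0.13 = 12.87
  Written exam 54 × 0.57 = 30.78
  Studio work 49 × 0.05 = 2.45
  Midterm exam 74 × 0.16 = 11.84
  Final exam 76 × 0.09 = 6.84
Sum = 64.78
Bonus assignment: 64.78 + 0 = 64.78
64.78 is ≥ 52 and < 65.5 → Pass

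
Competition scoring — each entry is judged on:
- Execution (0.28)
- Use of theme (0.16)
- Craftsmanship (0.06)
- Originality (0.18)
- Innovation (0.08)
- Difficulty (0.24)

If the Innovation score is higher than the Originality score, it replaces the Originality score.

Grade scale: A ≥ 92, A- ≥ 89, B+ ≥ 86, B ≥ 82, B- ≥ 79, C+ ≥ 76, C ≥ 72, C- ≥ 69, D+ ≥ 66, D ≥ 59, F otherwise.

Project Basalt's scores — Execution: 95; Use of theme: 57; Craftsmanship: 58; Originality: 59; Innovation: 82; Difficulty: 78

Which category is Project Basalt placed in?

Innovation (82) > Originality (59), so Originality counts as 82.
Weighted total:
  Execution 95 × 0.28 = 26.6
  Use of theme 57 × 0.16 = 9.12
  Craftsmanship 58 × 0.06 = 3.48
  Originality 82 × 0.18 = 14.76
  Innovation 82 × 0.08 = 6.56
  Difficulty 78 × 0.24 = 18.72
Sum = 79.24
79.24 is ≥ 79 and < 82 → B-

B-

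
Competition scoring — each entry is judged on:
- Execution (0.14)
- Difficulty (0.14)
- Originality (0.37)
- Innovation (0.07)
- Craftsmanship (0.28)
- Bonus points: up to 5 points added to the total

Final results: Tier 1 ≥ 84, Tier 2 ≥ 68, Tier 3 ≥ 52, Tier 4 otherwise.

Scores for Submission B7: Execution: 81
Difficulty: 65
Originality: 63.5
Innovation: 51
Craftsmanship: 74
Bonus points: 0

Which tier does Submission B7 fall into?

Tier 2

Weighted total:
  Execution 81 × 0.14 = 11.34
  Difficulty 65 × 0.14 = 9.1
  Originality 63.5 × 0.37 = 23.495
  Innovation 51 × 0.07 = 3.57
  Craftsmanship 74 × 0.28 = 20.72
Sum = 68.225
Bonus points: 68.225 + 0 = 68.225
68.225 is ≥ 68 and < 84 → Tier 2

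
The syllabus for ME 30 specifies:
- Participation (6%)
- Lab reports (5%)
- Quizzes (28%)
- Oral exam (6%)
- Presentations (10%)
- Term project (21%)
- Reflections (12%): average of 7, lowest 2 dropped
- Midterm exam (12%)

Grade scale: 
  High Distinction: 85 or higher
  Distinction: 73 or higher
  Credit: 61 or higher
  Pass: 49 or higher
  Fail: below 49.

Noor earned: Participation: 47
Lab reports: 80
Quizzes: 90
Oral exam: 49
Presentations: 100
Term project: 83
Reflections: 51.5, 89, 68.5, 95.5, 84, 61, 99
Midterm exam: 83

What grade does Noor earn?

Reflections: drop 51.5, 61 → average of remaining 5 = 436/5 = 87.2
Weighted total:
  Participation 47 × 0.06 = 2.82
  Lab reports 80 × 0.05 = 4
  Quizzes 90 × 0.28 = 25.2
  Oral exam 49 × 0.06 = 2.94
  Presentations 100 × 0.1 = 10
  Term project 83 × 0.21 = 17.43
  Reflections 87.2 × 0.12 = 10.464
  Midterm exam 83 × 0.12 = 9.96
Sum = 82.814
82.814 is ≥ 73 and < 85 → Distinction

Distinction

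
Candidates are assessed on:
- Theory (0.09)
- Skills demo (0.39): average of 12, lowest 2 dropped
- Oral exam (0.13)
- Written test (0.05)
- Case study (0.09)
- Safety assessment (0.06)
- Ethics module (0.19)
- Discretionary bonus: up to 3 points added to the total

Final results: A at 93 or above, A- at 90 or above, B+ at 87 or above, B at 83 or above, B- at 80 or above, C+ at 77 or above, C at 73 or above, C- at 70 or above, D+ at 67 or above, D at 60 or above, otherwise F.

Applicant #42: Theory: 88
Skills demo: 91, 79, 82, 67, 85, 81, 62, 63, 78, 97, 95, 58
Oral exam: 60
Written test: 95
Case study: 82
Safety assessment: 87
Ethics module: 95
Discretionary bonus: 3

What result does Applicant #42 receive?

B

Skills demo: drop 58, 62 → average of remaining 10 = 818/10 = 81.8
Weighted total:
  Theory 88 × 0.09 = 7.92
  Skills demo 81.8 × 0.39 = 31.902
  Oral exam 60 × 0.13 = 7.8
  Written test 95 × 0.05 = 4.75
  Case study 82 × 0.09 = 7.38
  Safety assessment 87 × 0.06 = 5.22
  Ethics module 95 × 0.19 = 18.05
Sum = 83.022
Discretionary bonus: 83.022 + 3 = 86.022
86.022 is ≥ 83 and < 87 → B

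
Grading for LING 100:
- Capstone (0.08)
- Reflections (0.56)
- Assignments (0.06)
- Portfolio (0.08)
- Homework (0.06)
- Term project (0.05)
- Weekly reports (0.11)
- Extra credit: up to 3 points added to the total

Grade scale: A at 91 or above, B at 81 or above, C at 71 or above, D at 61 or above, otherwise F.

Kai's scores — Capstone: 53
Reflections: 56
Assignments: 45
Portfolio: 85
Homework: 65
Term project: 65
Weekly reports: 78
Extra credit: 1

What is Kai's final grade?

Weighted total:
  Capstone 53 × 0.08 = 4.24
  Reflections 56 × 0.56 = 31.36
  Assignments 45 × 0.06 = 2.7
  Portfolio 85 × 0.08 = 6.8
  Homework 65 × 0.06 = 3.9
  Term project 65 × 0.05 = 3.25
  Weekly reports 78 × 0.11 = 8.58
Sum = 60.83
Extra credit: 60.83 + 1 = 61.83
61.83 is ≥ 61 and < 71 → D

D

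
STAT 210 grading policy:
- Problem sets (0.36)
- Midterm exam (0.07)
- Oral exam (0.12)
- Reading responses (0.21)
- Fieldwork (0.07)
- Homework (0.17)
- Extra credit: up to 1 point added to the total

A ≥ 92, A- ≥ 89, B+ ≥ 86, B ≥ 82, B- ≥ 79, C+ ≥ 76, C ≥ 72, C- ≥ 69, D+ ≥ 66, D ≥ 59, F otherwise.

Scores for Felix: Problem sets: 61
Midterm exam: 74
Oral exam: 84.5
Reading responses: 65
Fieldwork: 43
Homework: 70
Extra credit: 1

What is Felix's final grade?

Weighted total:
  Problem sets 61 × 0.36 = 21.96
  Midterm exam 74 × 0.07 = 5.18
  Oral exam 84.5 × 0.12 = 10.14
  Reading responses 65 × 0.21 = 13.65
  Fieldwork 43 × 0.07 = 3.01
  Homework 70 × 0.17 = 11.9
Sum = 65.84
Extra credit: 65.84 + 1 = 66.84
66.84 is ≥ 66 and < 69 → D+

D+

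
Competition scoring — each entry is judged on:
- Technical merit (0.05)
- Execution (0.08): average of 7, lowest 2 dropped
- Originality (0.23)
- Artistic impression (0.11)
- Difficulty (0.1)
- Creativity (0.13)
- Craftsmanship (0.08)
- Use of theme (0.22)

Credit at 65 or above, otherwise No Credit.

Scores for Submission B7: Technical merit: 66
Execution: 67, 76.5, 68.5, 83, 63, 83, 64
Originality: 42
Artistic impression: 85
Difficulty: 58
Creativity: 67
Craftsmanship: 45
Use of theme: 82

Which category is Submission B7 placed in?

Execution: drop 63, 64 → average of remaining 5 = 378/5 = 75.6
Weighted total:
  Technical merit 66 × 0.05 = 3.3
  Execution 75.6 × 0.08 = 6.048
  Originality 42 × 0.23 = 9.66
  Artistic impression 85 × 0.11 = 9.35
  Difficulty 58 × 0.1 = 5.8
  Creativity 67 × 0.13 = 8.71
  Craftsmanship 45 × 0.08 = 3.6
  Use of theme 82 × 0.22 = 18.04
Sum = 64.508
64.508 < 65 → No Credit

No Credit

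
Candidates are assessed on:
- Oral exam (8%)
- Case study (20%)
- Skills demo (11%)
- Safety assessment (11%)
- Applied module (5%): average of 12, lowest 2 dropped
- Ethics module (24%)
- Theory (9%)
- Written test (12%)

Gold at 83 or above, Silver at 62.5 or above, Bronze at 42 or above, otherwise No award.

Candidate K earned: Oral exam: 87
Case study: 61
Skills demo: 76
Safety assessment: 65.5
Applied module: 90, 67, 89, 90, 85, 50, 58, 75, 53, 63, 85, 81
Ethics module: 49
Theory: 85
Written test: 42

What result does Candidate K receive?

Applied module: drop 50, 53 → average of remaining 10 = 783/10 = 78.3
Weighted total:
  Oral exam 87 × 0.08 = 6.96
  Case study 61 × 0.2 = 12.2
  Skills demo 76 × 0.11 = 8.36
  Safety assessment 65.5 × 0.11 = 7.205
  Applied module 78.3 × 0.05 = 3.915
  Ethics module 49 × 0.24 = 11.76
  Theory 85 × 0.09 = 7.65
  Written test 42 × 0.12 = 5.04
Sum = 63.09
63.09 is ≥ 62.5 and < 83 → Silver

Silver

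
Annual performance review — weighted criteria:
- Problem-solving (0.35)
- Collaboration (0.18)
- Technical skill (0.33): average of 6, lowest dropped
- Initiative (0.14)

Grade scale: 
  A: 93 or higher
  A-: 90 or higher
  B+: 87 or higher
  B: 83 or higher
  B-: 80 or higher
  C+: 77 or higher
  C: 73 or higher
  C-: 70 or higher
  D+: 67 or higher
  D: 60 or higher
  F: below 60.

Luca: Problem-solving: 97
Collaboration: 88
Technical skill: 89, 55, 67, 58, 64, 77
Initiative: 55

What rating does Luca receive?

Technical skill: drop 55 → average of remaining 5 = 355/5 = 71
Weighted total:
  Problem-solving 97 × 0.35 = 33.95
  Collaboration 88 × 0.18 = 15.84
  Technical skill 71 × 0.33 = 23.43
  Initiative 55 × 0.14 = 7.7
Sum = 80.92
80.92 is ≥ 80 and < 83 → B-

B-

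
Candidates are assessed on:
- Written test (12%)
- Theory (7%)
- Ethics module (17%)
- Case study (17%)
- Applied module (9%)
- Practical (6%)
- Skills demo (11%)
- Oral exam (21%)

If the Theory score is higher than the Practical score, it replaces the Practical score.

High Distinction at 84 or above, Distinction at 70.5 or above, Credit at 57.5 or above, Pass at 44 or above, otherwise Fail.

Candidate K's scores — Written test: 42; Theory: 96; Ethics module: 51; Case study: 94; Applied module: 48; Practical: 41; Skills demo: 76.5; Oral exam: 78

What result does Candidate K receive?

Distinction

Theory (96) > Practical (41), so Practical counts as 96.
Weighted total:
  Written test 42 × 0.12 = 5.04
  Theory 96 × 0.07 = 6.72
  Ethics module 51 × 0.17 = 8.67
  Case study 94 × 0.17 = 15.98
  Applied module 48 × 0.09 = 4.32
  Practical 96 × 0.06 = 5.76
  Skills demo 76.5 × 0.11 = 8.415
  Oral exam 78 × 0.21 = 16.38
Sum = 71.285
71.285 is ≥ 70.5 and < 84 → Distinction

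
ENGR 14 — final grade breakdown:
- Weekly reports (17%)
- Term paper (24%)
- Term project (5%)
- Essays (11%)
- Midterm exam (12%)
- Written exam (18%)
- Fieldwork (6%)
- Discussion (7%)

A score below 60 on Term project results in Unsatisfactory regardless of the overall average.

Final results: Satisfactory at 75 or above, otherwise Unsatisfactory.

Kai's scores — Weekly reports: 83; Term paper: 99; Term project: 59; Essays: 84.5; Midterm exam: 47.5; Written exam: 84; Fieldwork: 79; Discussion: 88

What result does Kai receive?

Unsatisfactory

Term project score 59 < 60: minimum not met.
Weighted total:
  Weekly reports 83 × 0.17 = 14.11
  Term paper 99 × 0.24 = 23.76
  Term project 59 × 0.05 = 2.95
  Essays 84.5 × 0.11 = 9.295
  Midterm exam 47.5 × 0.12 = 5.7
  Written exam 84 × 0.18 = 15.12
  Fieldwork 79 × 0.06 = 4.74
  Discussion 88 × 0.07 = 6.16
Sum = 81.835
Because the Term project minimum was not met, the result is Unsatisfactory.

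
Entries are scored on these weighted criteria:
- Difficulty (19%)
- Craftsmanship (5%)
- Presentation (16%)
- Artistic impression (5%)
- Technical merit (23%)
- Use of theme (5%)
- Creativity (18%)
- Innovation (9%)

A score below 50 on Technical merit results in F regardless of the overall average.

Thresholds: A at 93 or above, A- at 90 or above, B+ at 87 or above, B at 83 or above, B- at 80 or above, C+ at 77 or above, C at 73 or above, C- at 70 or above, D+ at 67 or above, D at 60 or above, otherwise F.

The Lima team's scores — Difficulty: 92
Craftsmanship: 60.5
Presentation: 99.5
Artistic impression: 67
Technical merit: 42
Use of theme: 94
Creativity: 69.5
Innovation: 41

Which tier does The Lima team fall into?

F

Technical merit score 42 < 50: minimum not met.
Weighted total:
  Difficulty 92 × 0.19 = 17.48
  Craftsmanship 60.5 × 0.05 = 3.025
  Presentation 99.5 × 0.16 = 15.92
  Artistic impression 67 × 0.05 = 3.35
  Technical merit 42 × 0.23 = 9.66
  Use of theme 94 × 0.05 = 4.7
  Creativity 69.5 × 0.18 = 12.51
  Innovation 41 × 0.09 = 3.69
Sum = 70.335
Because the Technical merit minimum was not met, the result is F.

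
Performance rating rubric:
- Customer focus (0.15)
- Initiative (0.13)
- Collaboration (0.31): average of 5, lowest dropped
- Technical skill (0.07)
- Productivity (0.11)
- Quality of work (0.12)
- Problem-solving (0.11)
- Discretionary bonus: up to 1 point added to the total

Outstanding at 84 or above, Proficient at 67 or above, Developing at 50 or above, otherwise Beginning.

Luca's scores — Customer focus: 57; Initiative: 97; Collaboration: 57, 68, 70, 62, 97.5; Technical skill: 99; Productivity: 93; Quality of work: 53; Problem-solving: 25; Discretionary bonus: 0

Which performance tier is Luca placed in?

Proficient

Collaboration: drop 57 → average of remaining 4 = 297.5/4 = 74.375
Weighted total:
  Customer focus 57 × 0.15 = 8.55
  Initiative 97 × 0.13 = 12.61
  Collaboration 74.375 × 0.31 = 23.05625
  Technical skill 99 × 0.07 = 6.93
  Productivity 93 × 0.11 = 10.23
  Quality of work 53 × 0.12 = 6.36
  Problem-solving 25 × 0.11 = 2.75
Sum = 70.48625
Discretionary bonus: 70.48625 + 0 = 70.48625
70.48625 is ≥ 67 and < 84 → Proficient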